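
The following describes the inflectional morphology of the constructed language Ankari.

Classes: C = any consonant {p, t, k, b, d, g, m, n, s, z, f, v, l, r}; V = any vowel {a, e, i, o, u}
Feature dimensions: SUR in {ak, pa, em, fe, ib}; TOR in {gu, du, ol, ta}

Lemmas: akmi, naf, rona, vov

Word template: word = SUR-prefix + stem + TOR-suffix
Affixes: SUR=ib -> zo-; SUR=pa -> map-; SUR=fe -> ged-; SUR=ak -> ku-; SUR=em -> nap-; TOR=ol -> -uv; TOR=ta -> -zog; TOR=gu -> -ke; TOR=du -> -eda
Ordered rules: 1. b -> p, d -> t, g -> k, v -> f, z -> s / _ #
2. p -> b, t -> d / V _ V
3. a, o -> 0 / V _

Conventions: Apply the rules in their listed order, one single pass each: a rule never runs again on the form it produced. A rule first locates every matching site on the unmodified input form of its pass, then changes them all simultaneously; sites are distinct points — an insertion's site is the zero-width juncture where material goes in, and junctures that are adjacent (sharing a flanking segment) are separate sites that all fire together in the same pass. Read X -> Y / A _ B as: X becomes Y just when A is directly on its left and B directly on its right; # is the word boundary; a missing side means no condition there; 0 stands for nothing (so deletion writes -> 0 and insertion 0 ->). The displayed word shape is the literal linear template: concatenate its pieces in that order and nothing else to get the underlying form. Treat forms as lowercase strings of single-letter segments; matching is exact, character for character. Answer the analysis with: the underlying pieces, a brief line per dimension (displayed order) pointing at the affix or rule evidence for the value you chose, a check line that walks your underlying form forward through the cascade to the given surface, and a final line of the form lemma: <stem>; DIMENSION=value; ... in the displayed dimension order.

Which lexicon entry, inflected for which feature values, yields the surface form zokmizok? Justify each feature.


underlying: zo-akmi-zog
SUR=ib - signalled by the affix zo-
TOR=ta - signalled by the affix -zog
check: zoakmizog -> zoakmizok -> zoakmizok -> zokmizok
lemma: akmi; SUR=ib; TOR=ta


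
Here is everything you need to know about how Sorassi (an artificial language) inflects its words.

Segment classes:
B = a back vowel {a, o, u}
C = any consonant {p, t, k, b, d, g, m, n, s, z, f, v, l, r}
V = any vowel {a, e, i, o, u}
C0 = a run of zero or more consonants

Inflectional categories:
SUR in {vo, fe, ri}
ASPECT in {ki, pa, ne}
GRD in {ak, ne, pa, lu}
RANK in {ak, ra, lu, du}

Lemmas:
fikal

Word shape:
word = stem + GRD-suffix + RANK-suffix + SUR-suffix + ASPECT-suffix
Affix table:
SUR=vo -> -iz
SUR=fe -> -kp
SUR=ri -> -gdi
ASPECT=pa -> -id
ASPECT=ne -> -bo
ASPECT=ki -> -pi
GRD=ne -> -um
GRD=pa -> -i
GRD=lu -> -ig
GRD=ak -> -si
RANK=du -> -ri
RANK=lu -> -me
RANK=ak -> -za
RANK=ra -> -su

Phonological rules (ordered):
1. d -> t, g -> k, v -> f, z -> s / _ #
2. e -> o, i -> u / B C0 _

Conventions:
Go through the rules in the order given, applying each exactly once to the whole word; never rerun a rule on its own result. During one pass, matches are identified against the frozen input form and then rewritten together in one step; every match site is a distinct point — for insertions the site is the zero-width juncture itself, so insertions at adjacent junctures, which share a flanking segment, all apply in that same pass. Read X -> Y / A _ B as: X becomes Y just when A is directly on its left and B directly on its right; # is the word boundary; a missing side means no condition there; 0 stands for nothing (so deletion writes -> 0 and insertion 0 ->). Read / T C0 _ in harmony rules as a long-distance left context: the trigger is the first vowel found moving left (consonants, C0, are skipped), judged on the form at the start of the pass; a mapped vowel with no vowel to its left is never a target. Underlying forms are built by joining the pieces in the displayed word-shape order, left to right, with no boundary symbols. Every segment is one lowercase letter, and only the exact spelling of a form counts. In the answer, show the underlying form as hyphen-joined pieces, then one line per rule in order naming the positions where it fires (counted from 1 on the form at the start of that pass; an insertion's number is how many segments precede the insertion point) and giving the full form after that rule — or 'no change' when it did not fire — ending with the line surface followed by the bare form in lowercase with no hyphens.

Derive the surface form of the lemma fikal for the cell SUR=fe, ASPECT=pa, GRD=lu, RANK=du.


underlying: fikal-ig-ri-kp-id
1. d -> t, g -> k, v -> f, z -> s / _ #: fires at position(s) 13: fikaligrikpit
2. e -> o, i -> u / B C0 _: fires at position(s) 6: fikalugrikpit
surface: fikalugrikpit


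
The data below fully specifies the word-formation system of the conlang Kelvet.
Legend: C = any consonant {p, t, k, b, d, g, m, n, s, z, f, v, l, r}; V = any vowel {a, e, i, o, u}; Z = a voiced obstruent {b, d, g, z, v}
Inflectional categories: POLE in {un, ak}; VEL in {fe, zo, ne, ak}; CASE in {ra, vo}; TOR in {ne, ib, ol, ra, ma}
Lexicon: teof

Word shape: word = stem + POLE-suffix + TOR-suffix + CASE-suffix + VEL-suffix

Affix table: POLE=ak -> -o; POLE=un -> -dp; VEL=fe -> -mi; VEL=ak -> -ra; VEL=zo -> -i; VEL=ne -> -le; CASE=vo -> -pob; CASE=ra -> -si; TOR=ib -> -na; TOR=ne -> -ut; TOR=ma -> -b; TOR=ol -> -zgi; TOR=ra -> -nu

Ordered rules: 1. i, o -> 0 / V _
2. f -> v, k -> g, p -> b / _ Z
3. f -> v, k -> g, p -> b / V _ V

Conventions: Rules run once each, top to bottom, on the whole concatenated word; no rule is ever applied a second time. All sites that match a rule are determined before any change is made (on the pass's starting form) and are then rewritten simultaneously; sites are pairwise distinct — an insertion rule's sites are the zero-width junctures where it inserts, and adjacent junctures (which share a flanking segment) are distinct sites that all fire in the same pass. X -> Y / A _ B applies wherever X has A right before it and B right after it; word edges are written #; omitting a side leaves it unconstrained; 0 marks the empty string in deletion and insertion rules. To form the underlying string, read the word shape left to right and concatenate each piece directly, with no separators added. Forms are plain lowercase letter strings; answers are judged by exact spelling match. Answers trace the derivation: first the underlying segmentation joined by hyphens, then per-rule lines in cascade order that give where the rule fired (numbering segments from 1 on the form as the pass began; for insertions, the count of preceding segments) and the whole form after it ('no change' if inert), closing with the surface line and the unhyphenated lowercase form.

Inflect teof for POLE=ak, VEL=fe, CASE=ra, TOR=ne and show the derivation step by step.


underlying: teof-o-ut-si-mi
1. i, o -> 0 / V _: fires at position(s) 3: tefoutsimi
2. f -> v, k -> g, p -> b / _ Z: no change
3. f -> v, k -> g, p -> b / V _ V: fires at position(s) 3: tevoutsimi
surface: tevoutsimi


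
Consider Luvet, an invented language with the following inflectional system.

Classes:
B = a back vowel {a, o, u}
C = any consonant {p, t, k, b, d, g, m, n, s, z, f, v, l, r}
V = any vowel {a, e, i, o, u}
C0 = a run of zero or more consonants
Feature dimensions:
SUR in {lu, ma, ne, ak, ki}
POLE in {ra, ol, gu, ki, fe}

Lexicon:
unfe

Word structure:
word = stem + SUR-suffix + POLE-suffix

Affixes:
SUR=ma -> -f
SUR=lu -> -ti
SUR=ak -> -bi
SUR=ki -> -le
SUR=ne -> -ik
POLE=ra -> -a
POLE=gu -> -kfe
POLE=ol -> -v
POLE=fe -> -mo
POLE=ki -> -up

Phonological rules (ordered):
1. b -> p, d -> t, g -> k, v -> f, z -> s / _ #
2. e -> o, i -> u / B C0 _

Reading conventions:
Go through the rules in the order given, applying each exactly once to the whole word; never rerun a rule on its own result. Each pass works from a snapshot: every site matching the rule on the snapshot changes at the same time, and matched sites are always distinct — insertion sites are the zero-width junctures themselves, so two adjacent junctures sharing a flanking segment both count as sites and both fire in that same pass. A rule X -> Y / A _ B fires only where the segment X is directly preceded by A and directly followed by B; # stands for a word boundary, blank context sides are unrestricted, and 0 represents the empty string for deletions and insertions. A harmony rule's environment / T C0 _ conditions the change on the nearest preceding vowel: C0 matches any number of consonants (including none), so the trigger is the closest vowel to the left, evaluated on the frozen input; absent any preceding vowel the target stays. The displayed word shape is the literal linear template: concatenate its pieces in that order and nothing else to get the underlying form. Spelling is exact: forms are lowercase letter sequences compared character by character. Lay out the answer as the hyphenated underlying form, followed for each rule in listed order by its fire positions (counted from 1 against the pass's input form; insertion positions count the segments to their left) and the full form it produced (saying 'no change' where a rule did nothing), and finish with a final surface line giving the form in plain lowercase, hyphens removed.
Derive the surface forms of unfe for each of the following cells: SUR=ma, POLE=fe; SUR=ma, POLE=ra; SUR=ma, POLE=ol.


cell SUR=ma, POLE=fe:
underlying: unfe-f-mo
1. b -> p, d -> t, g -> k, v -> f, z -> s / _ #: no change
2. e -> o, i -> u / B C0 _: fires at position(s) 4: unfofmo
surface: unfofmo

cell SUR=ma, POLE=ra:
underlying: unfe-f-a
1. b -> p, d -> t, g -> k, v -> f, z -> s / _ #: no change
2. e -> o, i -> u / B C0 _: fires at position(s) 4: unfofa
surface: unfofa

cell SUR=ma, POLE=ol:
underlying: unfe-f-v
1. b -> p, d -> t, g -> k, v -> f, z -> s / _ #: fires at position(s) 6: unfeff
2. e -> o, i -> u / B C0 _: fires at position(s) 4: unfoff
surface: unfoff


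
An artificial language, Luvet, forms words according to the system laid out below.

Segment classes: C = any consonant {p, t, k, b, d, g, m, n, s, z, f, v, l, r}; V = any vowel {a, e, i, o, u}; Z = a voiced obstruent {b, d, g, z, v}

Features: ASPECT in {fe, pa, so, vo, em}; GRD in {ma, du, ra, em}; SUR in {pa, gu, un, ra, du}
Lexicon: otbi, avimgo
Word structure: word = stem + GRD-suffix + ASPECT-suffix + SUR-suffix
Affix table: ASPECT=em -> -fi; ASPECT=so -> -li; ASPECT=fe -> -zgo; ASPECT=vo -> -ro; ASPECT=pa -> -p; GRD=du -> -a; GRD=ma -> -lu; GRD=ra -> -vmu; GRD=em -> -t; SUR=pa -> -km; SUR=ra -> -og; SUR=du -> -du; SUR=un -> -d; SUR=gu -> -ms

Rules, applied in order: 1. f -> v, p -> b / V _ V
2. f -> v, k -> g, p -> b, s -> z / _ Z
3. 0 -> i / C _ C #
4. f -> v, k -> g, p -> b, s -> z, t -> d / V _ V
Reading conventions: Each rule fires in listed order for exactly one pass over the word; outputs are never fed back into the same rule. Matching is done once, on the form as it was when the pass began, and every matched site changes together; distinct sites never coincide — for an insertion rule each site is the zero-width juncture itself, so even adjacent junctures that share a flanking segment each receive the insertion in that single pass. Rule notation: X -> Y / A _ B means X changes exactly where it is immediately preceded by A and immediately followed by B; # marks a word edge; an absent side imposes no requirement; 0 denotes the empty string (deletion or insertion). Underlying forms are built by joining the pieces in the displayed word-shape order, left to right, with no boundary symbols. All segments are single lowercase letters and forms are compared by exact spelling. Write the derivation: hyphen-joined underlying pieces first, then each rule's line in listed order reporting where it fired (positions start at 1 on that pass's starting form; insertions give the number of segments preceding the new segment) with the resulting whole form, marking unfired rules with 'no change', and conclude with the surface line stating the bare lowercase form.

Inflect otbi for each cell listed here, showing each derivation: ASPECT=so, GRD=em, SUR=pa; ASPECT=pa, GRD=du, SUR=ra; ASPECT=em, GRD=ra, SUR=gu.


cell ASPECT=so, GRD=em, SUR=pa:
underlying: otbi-t-li-km
1. f -> v, p -> b / V _ V: no change
2. f -> v, k -> g, p -> b, s -> z / _ Z: no change
3. 0 -> i / C _ C #: inserts after position(s) 8: otbitlikim
4. f -> v, k -> g, p -> b, s -> z, t -> d / V _ V: fires at position(s) 8: otbitligim
surface: otbitligim

cell ASPECT=pa, GRD=du, SUR=ra:
underlying: otbi-a-p-og
1. f -> v, p -> b / V _ V: fires at position(s) 6: otbiabog
2. f -> v, k -> g, p -> b, s -> z / _ Z: no change
3. 0 -> i / C _ C #: no change
4. f -> v, k -> g, p -> b, s -> z, t -> d / V _ V: no change
surface: otbiabog

cell ASPECT=em, GRD=ra, SUR=gu:
underlying: otbi-vmu-fi-ms
1. f -> v, p -> b / V _ V: fires at position(s) 8: otbivmuvims
2. f -> v, k -> g, p -> b, s -> z / _ Z: no change
3. 0 -> i / C _ C #: inserts after position(s) 10: otbivmuvimis
4. f -> v, k -> g, p -> b, s -> z, t -> d / V _ V: no change
surface: otbivmuvimis


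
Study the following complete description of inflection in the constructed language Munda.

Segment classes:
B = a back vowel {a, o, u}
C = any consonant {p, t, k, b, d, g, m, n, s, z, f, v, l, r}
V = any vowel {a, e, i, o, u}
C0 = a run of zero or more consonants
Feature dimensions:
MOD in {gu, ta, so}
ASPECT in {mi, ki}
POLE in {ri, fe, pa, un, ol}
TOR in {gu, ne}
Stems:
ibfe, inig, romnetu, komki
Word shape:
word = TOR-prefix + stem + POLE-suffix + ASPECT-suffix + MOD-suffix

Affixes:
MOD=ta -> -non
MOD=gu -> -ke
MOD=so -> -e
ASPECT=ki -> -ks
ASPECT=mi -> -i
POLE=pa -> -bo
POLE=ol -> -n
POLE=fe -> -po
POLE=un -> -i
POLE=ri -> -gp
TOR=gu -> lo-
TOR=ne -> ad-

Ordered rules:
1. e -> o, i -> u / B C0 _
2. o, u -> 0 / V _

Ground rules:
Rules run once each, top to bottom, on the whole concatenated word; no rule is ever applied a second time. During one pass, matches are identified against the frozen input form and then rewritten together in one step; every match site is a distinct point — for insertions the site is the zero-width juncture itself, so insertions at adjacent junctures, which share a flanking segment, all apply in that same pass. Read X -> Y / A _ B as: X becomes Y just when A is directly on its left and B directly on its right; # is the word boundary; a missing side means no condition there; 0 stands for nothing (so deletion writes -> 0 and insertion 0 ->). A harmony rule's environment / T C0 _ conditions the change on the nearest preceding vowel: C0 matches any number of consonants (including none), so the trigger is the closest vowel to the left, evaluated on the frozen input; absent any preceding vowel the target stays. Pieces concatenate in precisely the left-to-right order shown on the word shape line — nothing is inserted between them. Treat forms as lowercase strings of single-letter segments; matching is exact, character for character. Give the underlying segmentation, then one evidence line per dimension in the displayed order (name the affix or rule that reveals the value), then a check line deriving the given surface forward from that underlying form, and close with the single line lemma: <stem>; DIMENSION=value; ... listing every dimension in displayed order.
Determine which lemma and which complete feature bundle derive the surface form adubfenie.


underlying: ad-ibfe-n-i-e
MOD=so - signalled by the affix -e
ASPECT=mi - signalled by the affix -i
POLE=ol - signalled by the affix -n
TOR=ne - signalled by the affix ad-
check: adibfenie -> adubfenie -> adubfenie
lemma: ibfe; MOD=so; ASPECT=mi; POLE=ol; TOR=ne


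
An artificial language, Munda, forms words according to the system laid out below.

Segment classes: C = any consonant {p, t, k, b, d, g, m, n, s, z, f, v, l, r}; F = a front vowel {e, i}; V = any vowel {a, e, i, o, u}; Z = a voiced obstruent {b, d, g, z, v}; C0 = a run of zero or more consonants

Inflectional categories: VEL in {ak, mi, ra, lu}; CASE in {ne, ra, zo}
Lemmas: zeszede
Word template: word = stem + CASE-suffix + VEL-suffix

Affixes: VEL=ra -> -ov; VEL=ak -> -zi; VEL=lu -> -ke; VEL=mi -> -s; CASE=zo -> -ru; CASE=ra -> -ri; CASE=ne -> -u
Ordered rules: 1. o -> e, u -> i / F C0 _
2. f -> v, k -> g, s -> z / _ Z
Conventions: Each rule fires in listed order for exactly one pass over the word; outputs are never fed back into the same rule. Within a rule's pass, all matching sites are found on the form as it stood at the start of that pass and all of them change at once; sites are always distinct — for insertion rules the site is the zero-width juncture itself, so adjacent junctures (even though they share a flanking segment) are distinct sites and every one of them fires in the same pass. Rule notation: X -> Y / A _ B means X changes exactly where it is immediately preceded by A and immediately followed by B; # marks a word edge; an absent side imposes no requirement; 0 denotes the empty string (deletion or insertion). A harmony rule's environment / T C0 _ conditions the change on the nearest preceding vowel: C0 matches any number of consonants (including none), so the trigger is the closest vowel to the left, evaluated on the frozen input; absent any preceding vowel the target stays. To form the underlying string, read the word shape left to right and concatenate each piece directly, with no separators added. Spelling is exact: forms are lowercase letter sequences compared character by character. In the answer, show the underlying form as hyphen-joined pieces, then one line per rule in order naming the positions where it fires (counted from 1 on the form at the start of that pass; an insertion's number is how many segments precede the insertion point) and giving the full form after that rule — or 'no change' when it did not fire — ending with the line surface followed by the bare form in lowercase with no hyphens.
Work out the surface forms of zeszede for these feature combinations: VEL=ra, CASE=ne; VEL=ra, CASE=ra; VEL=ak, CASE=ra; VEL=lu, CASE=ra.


cell VEL=ra, CASE=ne:
underlying: zeszede-u-ov
1. o -> e, u -> i / F C0 _: fires at position(s) 8: zeszedeiov
2. f -> v, k -> g, s -> z / _ Z: fires at position(s) 3: zezzedeiov
surface: zezzedeiov

cell VEL=ra, CASE=ra:
underlying: zeszede-ri-ov
1. o -> e, u -> i / F C0 _: fires at position(s) 10: zeszederiev
2. f -> v, k -> g, s -> z / _ Z: fires at position(s) 3: zezzederiev
surface: zezzederiev

cell VEL=ak, CASE=ra:
underlying: zeszede-ri-zi
1. o -> e, u -> i / F C0 _: no change
2. f -> v, k -> g, s -> z / _ Z: fires at position(s) 3: zezzederizi
surface: zezzederizi

cell VEL=lu, CASE=ra:
underlying: zeszede-ri-ke
1. o -> e, u -> i / F C0 _: no change
2. f -> v, k -> g, s -> z / _ Z: fires at position(s) 3: zezzederike
surface: zezzederike


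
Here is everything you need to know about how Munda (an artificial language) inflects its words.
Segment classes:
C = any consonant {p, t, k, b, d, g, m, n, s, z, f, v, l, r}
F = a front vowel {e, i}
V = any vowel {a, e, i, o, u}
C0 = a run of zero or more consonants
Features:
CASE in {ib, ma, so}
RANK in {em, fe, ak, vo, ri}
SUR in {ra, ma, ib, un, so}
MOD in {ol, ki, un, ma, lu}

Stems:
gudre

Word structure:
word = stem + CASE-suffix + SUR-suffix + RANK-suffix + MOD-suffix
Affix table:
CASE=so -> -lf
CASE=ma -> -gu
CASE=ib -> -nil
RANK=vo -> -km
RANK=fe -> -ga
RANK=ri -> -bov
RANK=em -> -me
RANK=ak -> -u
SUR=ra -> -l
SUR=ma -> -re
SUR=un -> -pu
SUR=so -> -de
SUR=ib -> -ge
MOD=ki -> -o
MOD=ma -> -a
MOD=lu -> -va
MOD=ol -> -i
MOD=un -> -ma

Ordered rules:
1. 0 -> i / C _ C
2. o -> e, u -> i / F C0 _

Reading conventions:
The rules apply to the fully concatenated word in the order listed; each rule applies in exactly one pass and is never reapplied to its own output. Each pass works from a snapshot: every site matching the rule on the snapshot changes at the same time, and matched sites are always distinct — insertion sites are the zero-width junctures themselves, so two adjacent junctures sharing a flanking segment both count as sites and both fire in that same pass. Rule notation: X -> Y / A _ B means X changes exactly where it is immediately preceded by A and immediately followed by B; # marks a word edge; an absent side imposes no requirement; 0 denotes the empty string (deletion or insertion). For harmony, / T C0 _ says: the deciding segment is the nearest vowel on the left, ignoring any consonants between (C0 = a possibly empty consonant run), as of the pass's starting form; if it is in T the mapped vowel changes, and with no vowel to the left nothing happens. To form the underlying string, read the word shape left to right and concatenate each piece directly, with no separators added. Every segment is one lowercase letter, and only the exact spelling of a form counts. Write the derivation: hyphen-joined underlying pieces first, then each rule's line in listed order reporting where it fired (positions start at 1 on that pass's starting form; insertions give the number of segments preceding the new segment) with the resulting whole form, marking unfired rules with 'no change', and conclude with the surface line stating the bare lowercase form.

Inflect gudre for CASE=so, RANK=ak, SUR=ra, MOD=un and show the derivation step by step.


underlying: gudre-lf-l-u-ma
1. 0 -> i / C _ C: inserts after position(s) 3, 6, 7: gudirelifiluma
2. o -> e, u -> i / F C0 _: fires at position(s) 12: gudirelifilima
surface: gudirelifilima


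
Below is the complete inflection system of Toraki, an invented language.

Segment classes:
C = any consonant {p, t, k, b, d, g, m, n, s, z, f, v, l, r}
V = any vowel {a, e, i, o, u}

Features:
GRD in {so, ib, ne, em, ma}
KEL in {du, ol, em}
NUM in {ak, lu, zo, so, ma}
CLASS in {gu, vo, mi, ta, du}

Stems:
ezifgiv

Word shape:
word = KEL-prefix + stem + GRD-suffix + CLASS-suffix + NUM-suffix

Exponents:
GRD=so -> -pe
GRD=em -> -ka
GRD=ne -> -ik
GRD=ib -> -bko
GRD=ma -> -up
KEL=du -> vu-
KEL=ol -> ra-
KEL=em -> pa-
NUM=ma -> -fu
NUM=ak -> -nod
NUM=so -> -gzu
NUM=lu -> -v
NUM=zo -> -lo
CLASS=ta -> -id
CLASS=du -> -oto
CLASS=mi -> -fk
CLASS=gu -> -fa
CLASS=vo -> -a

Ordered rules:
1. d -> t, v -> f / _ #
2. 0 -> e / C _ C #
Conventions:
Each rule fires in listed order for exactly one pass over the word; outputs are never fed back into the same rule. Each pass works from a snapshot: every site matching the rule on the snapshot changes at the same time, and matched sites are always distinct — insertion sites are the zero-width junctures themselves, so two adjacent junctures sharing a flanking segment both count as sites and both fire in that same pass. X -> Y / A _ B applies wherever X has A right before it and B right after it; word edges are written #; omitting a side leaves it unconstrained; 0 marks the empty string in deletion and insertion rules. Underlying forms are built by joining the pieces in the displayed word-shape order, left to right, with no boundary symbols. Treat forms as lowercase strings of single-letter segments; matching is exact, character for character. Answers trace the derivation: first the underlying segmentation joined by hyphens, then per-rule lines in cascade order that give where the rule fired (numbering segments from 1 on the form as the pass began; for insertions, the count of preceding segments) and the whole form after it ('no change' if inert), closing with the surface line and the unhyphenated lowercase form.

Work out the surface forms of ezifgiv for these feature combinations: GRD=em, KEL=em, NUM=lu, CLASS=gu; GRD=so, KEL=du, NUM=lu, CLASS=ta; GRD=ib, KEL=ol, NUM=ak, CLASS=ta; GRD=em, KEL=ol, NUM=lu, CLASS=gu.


cell GRD=em, KEL=em, NUM=lu, CLASS=gu:
underlying: pa-ezifgiv-ka-fa-v
1. d -> t, v -> f / _ #: fires at position(s) 14: paezifgivkafaf
2. 0 -> e / C _ C #: no change
surface: paezifgivkafaf

cell GRD=so, KEL=du, NUM=lu, CLASS=ta:
underlying: vu-ezifgiv-pe-id-v
1. d -> t, v -> f / _ #: fires at position(s) 14: vuezifgivpeidf
2. 0 -> e / C _ C #: inserts after position(s) 13: vuezifgivpeidef
surface: vuezifgivpeidef

cell GRD=ib, KEL=ol, NUM=ak, CLASS=ta:
underlying: ra-ezifgiv-bko-id-nod
1. d -> t, v -> f / _ #: fires at position(s) 17: raezifgivbkoidnot
2. 0 -> e / C _ C #: no change
surface: raezifgivbkoidnot

cell GRD=em, KEL=ol, NUM=lu, CLASS=gu:
underlying: ra-ezifgiv-ka-fa-v
1. d -> t, v -> f / _ #: fires at position(s) 14: raezifgivkafaf
2. 0 -> e / C _ C #: no change
surface: raezifgivkafaf


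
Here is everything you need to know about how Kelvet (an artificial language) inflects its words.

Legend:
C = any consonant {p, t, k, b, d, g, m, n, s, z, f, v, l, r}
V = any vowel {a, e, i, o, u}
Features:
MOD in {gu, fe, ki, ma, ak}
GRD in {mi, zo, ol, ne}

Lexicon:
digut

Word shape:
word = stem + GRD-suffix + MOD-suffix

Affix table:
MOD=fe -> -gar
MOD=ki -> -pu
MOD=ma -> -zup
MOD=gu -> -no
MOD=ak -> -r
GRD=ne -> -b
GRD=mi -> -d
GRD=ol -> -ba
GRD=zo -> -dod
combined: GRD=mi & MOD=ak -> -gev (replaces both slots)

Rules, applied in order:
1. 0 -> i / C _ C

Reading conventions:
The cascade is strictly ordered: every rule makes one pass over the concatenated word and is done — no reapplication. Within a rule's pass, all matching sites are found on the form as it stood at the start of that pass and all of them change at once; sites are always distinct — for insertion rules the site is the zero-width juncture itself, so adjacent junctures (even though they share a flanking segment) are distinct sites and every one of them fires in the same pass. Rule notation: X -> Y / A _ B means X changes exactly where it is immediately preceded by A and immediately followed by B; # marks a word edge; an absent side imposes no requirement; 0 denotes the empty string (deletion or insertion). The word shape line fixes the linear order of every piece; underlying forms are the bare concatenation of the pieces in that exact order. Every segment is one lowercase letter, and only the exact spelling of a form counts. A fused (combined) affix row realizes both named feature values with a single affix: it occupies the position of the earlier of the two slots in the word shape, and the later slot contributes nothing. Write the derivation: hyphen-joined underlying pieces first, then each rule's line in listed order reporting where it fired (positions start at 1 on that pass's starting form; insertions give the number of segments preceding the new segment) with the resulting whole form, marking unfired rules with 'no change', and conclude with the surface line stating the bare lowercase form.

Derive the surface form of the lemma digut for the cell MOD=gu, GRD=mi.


underlying: digut-d-no
1. 0 -> i / C _ C: inserts after position(s) 5, 6: digutidino
surface: digutidino


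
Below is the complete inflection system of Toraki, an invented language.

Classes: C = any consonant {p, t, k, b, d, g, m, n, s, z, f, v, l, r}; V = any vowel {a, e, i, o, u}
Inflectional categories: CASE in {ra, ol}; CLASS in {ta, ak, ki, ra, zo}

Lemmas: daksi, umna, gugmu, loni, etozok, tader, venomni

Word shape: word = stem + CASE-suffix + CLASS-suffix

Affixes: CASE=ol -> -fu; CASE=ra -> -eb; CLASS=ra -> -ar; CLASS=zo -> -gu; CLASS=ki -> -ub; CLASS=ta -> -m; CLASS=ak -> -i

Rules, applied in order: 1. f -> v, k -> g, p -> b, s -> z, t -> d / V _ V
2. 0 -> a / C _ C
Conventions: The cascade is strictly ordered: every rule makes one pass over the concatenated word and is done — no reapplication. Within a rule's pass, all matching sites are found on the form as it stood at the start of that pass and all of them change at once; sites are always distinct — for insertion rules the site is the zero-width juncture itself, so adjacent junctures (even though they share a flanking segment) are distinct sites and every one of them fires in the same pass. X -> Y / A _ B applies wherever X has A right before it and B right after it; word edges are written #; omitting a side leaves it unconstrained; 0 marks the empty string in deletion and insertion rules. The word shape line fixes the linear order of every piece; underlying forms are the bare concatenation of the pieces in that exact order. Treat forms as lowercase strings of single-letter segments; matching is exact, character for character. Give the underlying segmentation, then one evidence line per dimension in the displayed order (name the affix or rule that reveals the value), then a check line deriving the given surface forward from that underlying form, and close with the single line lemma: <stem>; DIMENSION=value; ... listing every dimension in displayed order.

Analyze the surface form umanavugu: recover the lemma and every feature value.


underlying: umna-fu-gu
CASE=ol - signalled by the affix -fu
CLASS=zo - signalled by the affix -gu
check: umnafugu -> umnavugu -> umanavugu
lemma: umna; CASE=ol; CLASS=zo


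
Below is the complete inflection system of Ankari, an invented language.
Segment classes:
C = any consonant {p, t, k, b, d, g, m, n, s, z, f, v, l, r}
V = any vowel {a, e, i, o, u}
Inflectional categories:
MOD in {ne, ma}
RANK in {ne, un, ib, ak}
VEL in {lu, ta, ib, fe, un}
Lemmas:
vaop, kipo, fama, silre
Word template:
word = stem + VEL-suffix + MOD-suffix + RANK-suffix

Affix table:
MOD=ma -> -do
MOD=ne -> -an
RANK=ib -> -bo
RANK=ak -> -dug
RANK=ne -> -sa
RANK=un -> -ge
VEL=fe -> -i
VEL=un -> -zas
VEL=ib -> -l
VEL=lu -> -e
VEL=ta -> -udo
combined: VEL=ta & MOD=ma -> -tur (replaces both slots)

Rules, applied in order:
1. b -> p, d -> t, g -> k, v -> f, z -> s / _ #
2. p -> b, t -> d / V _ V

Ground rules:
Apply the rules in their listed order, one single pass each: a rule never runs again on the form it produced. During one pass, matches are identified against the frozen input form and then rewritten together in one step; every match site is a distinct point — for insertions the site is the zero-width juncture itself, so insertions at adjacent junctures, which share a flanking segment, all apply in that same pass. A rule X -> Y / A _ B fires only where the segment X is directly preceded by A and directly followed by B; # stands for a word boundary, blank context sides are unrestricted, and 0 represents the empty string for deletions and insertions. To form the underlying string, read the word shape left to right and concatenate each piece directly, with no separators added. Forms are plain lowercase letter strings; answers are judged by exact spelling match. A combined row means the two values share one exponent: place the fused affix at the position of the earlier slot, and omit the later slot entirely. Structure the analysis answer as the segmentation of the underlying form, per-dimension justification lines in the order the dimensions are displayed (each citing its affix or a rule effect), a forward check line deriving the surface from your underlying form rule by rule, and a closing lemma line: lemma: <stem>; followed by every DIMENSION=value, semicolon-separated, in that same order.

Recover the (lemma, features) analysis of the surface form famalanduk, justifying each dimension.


underlying: fama-l-an-dug
MOD=ne - signalled by the affix -an
RANK=ak - signalled by the affix -dug
VEL=ib - signalled by the affix -l
check: famalandug -> famalanduk -> famalanduk
lemma: fama; MOD=ne; RANK=ak; VEL=ib


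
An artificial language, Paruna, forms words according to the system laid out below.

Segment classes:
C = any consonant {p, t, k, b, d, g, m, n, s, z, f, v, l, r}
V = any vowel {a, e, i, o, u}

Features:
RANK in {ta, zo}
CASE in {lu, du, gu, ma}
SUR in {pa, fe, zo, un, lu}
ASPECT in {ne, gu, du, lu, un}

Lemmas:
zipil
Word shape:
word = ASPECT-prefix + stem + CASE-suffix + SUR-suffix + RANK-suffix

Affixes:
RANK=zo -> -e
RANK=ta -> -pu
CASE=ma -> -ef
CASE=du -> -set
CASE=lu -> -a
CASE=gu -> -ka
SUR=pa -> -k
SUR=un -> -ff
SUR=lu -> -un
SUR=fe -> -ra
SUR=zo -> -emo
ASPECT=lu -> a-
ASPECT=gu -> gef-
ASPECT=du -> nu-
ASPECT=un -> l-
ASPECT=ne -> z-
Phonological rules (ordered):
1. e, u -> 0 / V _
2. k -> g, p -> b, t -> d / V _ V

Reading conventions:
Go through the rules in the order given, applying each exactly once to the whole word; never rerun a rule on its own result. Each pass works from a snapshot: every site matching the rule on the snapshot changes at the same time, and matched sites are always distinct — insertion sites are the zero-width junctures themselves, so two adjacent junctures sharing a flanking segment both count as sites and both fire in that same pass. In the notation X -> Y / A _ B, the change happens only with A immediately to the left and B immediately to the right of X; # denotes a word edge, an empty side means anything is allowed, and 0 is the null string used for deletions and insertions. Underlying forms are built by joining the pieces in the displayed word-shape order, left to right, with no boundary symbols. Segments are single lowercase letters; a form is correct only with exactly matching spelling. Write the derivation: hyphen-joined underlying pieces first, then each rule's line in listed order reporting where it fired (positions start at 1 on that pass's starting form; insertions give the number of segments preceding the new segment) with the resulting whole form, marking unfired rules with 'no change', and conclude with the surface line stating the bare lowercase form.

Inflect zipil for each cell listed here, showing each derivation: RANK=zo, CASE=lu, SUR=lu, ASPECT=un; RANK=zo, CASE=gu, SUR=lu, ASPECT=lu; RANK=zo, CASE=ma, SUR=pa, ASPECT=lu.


cell RANK=zo, CASE=lu, SUR=lu, ASPECT=un:
underlying: l-zipil-a-un-e
1. e, u -> 0 / V _: fires at position(s) 8: lzipilane
2. k -> g, p -> b, t -> d / V _ V: fires at position(s) 4: lzibilane
surface: lzibilane

cell RANK=zo, CASE=gu, SUR=lu, ASPECT=lu:
underlying: a-zipil-ka-un-e
1. e, u -> 0 / V _: fires at position(s) 9: azipilkane
2. k -> g, p -> b, t -> d / V _ V: fires at position(s) 4: azibilkane
surface: azibilkane

cell RANK=zo, CASE=ma, SUR=pa, ASPECT=lu:
underlying: a-zipil-ef-k-e
1. e, u -> 0 / V _: no change
2. k -> g, p -> b, t -> d / V _ V: fires at position(s) 4: azibilefke
surface: azibilefke


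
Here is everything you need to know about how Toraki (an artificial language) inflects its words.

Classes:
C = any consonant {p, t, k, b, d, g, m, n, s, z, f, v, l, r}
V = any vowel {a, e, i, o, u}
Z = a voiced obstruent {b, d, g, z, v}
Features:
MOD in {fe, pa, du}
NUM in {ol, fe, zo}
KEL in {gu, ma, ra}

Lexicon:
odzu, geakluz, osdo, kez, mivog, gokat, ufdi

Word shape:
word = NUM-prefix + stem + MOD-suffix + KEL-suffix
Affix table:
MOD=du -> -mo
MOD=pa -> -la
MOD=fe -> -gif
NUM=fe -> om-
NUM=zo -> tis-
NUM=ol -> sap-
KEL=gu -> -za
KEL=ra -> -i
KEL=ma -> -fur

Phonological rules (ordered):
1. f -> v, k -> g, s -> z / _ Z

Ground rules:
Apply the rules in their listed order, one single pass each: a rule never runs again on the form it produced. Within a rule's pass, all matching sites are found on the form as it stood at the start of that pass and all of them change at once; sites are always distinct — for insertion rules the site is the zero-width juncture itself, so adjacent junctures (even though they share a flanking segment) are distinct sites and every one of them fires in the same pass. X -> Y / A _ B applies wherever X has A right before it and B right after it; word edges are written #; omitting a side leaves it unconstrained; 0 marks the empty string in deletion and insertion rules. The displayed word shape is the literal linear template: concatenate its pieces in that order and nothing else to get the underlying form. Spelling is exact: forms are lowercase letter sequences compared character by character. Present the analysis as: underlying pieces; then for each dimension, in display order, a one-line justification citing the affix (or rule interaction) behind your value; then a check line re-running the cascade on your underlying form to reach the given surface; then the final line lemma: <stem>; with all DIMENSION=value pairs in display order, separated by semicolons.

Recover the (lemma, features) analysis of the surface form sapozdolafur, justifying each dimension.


underlying: sap-osdo-la-fur
MOD=pa - signalled by the affix -la
NUM=ol - signalled by the affix sap-
KEL=ma - signalled by the affix -fur
check: saposdolafur -> sapozdolafur
lemma: osdo; MOD=pa; NUM=ol; KEL=ma


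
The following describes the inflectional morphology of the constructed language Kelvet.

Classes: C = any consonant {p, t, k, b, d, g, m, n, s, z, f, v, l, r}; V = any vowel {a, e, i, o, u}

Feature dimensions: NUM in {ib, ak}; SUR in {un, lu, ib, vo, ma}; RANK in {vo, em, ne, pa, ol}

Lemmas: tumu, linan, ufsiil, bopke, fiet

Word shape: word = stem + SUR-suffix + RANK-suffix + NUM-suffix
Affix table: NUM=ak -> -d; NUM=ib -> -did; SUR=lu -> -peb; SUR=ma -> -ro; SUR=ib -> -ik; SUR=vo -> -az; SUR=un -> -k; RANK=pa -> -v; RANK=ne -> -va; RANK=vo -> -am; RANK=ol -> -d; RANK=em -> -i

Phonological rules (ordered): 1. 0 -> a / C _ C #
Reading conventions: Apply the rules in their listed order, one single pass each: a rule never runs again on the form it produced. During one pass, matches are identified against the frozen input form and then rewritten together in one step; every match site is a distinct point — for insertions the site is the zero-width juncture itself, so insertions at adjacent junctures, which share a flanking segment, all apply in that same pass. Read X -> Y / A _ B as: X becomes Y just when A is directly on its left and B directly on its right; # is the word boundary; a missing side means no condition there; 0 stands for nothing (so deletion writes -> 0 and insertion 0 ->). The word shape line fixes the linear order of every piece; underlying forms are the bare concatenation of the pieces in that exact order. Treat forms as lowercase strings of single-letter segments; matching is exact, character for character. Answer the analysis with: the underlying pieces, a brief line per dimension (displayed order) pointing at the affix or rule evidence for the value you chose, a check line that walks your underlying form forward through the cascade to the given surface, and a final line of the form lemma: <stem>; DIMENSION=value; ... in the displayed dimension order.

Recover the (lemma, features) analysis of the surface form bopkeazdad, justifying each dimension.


underlying: bopke-az-d-d
NUM=ak - signalled by the affix -d
SUR=vo - signalled by the affix -az
RANK=ol - signalled by the affix -d
check: bopkeazdd -> bopkeazdad
lemma: bopke; NUM=ak; SUR=vo; RANK=ol


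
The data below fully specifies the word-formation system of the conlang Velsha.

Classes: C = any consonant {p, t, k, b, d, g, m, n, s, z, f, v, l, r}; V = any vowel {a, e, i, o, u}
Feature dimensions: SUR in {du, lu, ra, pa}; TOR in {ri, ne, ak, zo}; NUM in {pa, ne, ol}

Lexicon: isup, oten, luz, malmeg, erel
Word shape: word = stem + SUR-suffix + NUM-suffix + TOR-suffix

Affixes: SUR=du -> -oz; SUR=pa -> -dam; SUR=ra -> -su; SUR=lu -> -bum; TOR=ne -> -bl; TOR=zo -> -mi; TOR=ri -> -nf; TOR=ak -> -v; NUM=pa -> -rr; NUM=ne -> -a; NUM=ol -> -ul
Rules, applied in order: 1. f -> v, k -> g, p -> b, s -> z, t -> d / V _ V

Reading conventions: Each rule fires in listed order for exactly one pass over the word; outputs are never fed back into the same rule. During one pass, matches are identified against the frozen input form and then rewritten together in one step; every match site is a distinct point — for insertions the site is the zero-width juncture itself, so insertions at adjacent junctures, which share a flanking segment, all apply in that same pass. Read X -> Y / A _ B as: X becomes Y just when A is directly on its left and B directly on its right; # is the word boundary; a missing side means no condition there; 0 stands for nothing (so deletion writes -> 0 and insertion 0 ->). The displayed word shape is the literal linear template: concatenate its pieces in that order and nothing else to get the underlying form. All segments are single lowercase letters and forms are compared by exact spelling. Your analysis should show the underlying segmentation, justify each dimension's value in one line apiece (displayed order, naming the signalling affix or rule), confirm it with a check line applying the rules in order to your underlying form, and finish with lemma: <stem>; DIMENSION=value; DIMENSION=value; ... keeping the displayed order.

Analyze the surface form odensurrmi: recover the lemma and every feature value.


underlying: oten-su-rr-mi
SUR=ra - signalled by the affix -su
TOR=zo - signalled by the affix -mi
NUM=pa - signalled by the affix -rr
check: otensurrmi -> odensurrmi
lemma: oten; SUR=ra; TOR=zo; NUM=pa
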